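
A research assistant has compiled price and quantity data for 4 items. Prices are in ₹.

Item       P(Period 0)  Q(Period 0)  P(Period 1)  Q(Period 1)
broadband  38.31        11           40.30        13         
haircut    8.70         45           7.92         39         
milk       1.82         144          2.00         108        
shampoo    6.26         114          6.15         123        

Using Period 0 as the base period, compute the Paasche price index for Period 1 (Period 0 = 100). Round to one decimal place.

Paasche price index uses current-period quantities as weights.
ΣP(Period 1)·Q(Period 1) = 40.30×13 + 7.92×39 + 2.00×108 + 6.15×123 = 523.9 + 308.88 + 216 + 756.45 = 1805.23
ΣP(Period 0)·Q(Period 1) = 38.31×13 + 8.70×39 + 1.82×108 + 6.26×123 = 498.03 + 339.3 + 196.56 + 769.98 = 1803.87
Index = 1805.23 / 1803.87 × 100 = 100.0754

100.1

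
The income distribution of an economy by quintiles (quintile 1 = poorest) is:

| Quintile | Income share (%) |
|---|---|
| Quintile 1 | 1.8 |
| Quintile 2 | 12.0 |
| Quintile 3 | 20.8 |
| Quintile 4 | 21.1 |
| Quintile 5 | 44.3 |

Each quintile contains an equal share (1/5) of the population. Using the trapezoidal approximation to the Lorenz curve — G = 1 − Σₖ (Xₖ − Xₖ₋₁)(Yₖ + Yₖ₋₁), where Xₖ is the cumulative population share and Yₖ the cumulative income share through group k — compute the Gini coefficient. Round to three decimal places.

Cumulative income shares Yₖ: 0.0180, 0.1380, 0.3460, 0.5570, 1.0000
Σ (Xₖ−Xₖ₋₁)(Yₖ+Yₖ₋₁) = (1/5)(0.0180+0.0000) + (1/5)(0.1380+0.0180) + (1/5)(0.3460+0.1380) + (1/5)(0.5570+0.3460) + (1/5)(1.0000+0.5570)
  = 0.0036 + 0.0312 + 0.0968 + 0.1806 + 0.3114 = 0.6236
G = 1 − 0.6236 = 0.3764

0.376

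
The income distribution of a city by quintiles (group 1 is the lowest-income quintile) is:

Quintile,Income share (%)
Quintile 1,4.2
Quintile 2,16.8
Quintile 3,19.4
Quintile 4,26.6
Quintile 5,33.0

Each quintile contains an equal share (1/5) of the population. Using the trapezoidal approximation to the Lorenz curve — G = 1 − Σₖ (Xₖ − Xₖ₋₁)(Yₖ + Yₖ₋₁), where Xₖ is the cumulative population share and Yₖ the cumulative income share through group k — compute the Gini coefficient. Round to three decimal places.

Cumulative income shares Yₖ: 0.0420, 0.2100, 0.4040, 0.6700, 1.0000
Σ (Xₖ−Xₖ₋₁)(Yₖ+Yₖ₋₁) = (1/5)(0.0420+0.0000) + (1/5)(0.2100+0.0420) + (1/5)(0.4040+0.2100) + (1/5)(0.6700+0.4040) + (1/5)(1.0000+0.6700)
  = 0.0084 + 0.0504 + 0.1228 + 0.2148 + 0.3340 = 0.7304
G = 1 − 0.7304 = 0.2696

0.270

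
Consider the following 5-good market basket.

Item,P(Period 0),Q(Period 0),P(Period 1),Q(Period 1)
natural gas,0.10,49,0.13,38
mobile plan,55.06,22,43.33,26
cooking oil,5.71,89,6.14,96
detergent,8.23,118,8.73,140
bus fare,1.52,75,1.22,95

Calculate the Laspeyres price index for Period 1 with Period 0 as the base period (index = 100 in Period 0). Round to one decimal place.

93.5

Laspeyres price index uses base-period quantities as weights.
ΣP(Period 1)·Q(Period 0) = 0.13×49 + 43.33×22 + 6.14×89 + 8.73×118 + 1.22×75 = 6.37 + 953.26 + 546.46 + 1030.14 + 91.5 = 2627.73
ΣP(Period 0)·Q(Period 0) = 0.10×49 + 55.06×22 + 5.71×89 + 8.23×118 + 1.52×75 = 4.9 + 1211.32 + 508.19 + 971.14 + 114 = 2809.55
Index = 2627.73 / 2809.55 × 100 = 93.5285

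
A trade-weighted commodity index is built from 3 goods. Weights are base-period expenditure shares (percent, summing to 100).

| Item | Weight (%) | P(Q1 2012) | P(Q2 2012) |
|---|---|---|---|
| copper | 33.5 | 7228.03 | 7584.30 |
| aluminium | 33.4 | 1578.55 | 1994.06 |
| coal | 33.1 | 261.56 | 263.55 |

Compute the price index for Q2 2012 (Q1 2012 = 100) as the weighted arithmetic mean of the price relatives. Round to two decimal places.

110.69

copper: 33.5 × (7584.30/7228.03) = 33.5 × 1.049290 = 35.1512
aluminium: 33.4 × (1994.06/1578.55) = 33.4 × 1.263223 = 42.1916
coal: 33.1 × (263.55/261.56) = 33.1 × 1.007608 = 33.3518
Index = Σ wᵢ·(p₁ᵢ/p₀ᵢ) = 35.1512 + 42.1916 + 33.3518 = 110.6947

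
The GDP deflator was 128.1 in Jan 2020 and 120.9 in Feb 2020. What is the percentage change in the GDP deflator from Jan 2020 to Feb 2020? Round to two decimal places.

Change = (120.9 − 128.1) / 128.1 × 100
       = -7.2 / 128.1 × 100 = -5.6206%

-5.62%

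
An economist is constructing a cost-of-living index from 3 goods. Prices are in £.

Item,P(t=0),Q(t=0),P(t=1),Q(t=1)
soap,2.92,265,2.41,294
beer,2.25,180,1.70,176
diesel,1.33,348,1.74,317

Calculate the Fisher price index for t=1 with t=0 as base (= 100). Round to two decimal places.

Laspeyres component (base-period weights):
ΣP(t=1)Q(t=0) = 2.41×265 + 1.70×180 + 1.74×348 = 638.65 + 306 + 605.52 = 1550.17
ΣP(t=0)Q(t=0) = 2.92×265 + 2.25×180 + 1.33×348 = 773.8 + 405 + 462.84 = 1641.64
L = 1550.17 / 1641.64 × 100 = 94.4281
Paasche component (current-period weights):
ΣP(t=1)Q(t=1) = 2.41×294 + 1.70×176 + 1.74×317 = 708.54 + 299.2 + 551.58 = 1559.32
ΣP(t=0)Q(t=1) = 2.92×294 + 2.25×176 + 1.33×317 = 858.48 + 396 + 421.61 = 1676.09
P = 1559.32 / 1676.09 × 100 = 93.0332
Fisher = √(L × P) = √(94.4281 × 93.0332) = 93.7281

93.73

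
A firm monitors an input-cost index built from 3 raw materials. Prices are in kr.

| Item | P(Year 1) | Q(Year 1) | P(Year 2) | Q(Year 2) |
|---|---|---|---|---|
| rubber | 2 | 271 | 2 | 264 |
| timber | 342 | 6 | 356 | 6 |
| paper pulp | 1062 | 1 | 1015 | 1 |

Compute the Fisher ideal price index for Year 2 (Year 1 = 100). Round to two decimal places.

101.01

Laspeyres component (base-period weights):
ΣP(Year 2)Q(Year 1) = 2×271 + 356×6 + 1015×1 = 542 + 2136 + 1015 = 3693
ΣP(Year 1)Q(Year 1) = 2×271 + 342×6 + 1062×1 = 542 + 2052 + 1062 = 3656
L = 3693 / 3656 × 100 = 101.0120
Paasche component (current-period weights):
ΣP(Year 2)Q(Year 2) = 2×264 + 356×6 + 1015×1 = 528 + 2136 + 1015 = 3679
ΣP(Year 1)Q(Year 2) = 2×264 + 342×6 + 1062×1 = 528 + 2052 + 1062 = 3642
P = 3679 / 3642 × 100 = 101.0159
Fisher = √(L × P) = √(101.0120 × 101.0159) = 101.0140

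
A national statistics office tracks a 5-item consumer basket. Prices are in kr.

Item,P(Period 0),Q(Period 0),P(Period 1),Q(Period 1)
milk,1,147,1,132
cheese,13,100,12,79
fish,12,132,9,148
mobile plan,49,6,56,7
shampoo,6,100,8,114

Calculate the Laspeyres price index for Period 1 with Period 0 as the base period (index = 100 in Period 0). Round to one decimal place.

93.5

Laspeyres price index uses base-period quantities as weights.
ΣP(Period 1)·Q(Period 0) = 1×147 + 12×100 + 9×132 + 56×6 + 8×100 = 147 + 1200 + 1188 + 336 + 800 = 3671
ΣP(Period 0)·Q(Period 0) = 1×147 + 13×100 + 12×132 + 49×6 + 6×100 = 147 + 1300 + 1584 + 294 + 600 = 3925
Index = 3671 / 3925 × 100 = 93.5287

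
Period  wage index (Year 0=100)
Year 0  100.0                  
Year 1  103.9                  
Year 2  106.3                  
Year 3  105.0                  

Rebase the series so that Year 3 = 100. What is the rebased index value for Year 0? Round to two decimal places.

Rebased(Year 0) = 100.0 / 105.0 × 100 = 95.2381

95.24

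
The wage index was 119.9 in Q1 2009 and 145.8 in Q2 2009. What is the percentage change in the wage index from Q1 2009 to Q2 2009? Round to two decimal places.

21.60%

Change = (145.8 − 119.9) / 119.9 × 100
       = 25.9 / 119.9 × 100 = 21.6013%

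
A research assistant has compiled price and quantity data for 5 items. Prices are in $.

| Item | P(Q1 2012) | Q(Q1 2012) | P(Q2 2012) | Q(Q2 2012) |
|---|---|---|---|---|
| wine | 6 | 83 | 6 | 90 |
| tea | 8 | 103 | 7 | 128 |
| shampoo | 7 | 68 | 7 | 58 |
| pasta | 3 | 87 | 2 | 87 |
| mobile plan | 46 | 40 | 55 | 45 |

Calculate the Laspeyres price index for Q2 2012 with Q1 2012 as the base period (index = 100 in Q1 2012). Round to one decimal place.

Laspeyres price index uses base-period quantities as weights.
ΣP(Q2 2012)·Q(Q1 2012) = 6×83 + 7×103 + 7×68 + 2×87 + 55×40 = 498 + 721 + 476 + 174 + 2200 = 4069
ΣP(Q1 2012)·Q(Q1 2012) = 6×83 + 8×103 + 7×68 + 3×87 + 46×40 = 498 + 824 + 476 + 261 + 1840 = 3899
Index = 4069 / 3899 × 100 = 104.3601

104.4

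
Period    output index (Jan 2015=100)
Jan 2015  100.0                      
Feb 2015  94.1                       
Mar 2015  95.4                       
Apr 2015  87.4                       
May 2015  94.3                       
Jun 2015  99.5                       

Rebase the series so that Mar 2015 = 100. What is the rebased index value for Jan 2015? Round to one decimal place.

104.8

Rebased(Jan 2015) = 100.0 / 95.4 × 100 = 104.8218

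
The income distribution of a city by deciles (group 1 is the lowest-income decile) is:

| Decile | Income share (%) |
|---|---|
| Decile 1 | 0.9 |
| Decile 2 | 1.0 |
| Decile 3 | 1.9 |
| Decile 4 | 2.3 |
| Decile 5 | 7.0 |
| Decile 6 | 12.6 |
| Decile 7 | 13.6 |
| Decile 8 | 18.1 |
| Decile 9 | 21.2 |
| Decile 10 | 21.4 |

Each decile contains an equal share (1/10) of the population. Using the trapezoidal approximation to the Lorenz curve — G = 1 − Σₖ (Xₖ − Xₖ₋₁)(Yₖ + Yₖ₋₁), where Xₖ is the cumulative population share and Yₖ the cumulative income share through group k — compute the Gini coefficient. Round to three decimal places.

0.446

Cumulative income shares Yₖ: 0.0090, 0.0190, 0.0380, 0.0610, 0.1310, 0.2570, 0.3930, 0.5740, 0.7860, 1.0000
Σ (Xₖ−Xₖ₋₁)(Yₖ+Yₖ₋₁) = (1/10)(0.0090+0.0000) + (1/10)(0.0190+0.0090) + (1/10)(0.0380+0.0190) + (1/10)(0.0610+0.0380) + (1/10)(0.1310+0.0610) + (1/10)(0.2570+0.1310) + (1/10)(0.3930+0.2570) + (1/10)(0.5740+0.3930) + (1/10)(0.7860+0.5740) + (1/10)(1.0000+0.7860)
  = 0.0009 + 0.0028 + 0.0057 + 0.0099 + 0.0192 + 0.0388 + 0.0650 + 0.0967 + 0.1360 + 0.1786 = 0.5536
G = 1 − 0.5536 = 0.4464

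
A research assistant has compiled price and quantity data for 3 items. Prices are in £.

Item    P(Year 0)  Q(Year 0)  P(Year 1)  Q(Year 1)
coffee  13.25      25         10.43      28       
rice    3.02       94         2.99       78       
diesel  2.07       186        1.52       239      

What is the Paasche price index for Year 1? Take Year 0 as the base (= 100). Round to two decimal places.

80.68

Paasche price index uses current-period quantities as weights.
ΣP(Year 1)·Q(Year 1) = 10.43×28 + 2.99×78 + 1.52×239 = 292.04 + 233.22 + 363.28 = 888.54
ΣP(Year 0)·Q(Year 1) = 13.25×28 + 3.02×78 + 2.07×239 = 371 + 235.56 + 494.73 = 1101.29
Index = 888.54 / 1101.29 × 100 = 80.6817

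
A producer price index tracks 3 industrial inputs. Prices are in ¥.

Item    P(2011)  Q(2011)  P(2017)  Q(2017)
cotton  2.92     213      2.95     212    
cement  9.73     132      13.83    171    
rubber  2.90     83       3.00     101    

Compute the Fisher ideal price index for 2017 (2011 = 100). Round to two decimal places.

126.87

Laspeyres component (base-period weights):
ΣP(2017)Q(2011) = 2.95×213 + 13.83×132 + 3.00×83 = 628.35 + 1825.56 + 249 = 2702.91
ΣP(2011)Q(2011) = 2.92×213 + 9.73×132 + 2.90×83 = 621.96 + 1284.36 + 240.7 = 2147.02
L = 2702.91 / 2147.02 × 100 = 125.8912
Paasche component (current-period weights):
ΣP(2017)Q(2017) = 2.95×212 + 13.83×171 + 3.00×101 = 625.4 + 2364.93 + 303 = 3293.33
ΣP(2011)Q(2017) = 2.92×212 + 9.73×171 + 2.90×101 = 619.04 + 1663.83 + 292.9 = 2575.77
P = 3293.33 / 2575.77 × 100 = 127.8581
Fisher = √(L × P) = √(125.8912 × 127.8581) = 126.8708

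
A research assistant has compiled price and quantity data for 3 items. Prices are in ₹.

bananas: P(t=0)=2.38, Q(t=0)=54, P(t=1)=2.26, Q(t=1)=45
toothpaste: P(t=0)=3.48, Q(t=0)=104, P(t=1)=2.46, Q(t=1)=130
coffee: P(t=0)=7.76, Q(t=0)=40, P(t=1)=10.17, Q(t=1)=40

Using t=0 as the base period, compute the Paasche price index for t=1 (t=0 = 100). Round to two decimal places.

Paasche price index uses current-period quantities as weights.
ΣP(t=1)·Q(t=1) = 2.26×45 + 2.46×130 + 10.17×40 = 101.7 + 319.8 + 406.8 = 828.3
ΣP(t=0)·Q(t=1) = 2.38×45 + 3.48×130 + 7.76×40 = 107.1 + 452.4 + 310.4 = 869.9
Index = 828.3 / 869.9 × 100 = 95.2178

95.22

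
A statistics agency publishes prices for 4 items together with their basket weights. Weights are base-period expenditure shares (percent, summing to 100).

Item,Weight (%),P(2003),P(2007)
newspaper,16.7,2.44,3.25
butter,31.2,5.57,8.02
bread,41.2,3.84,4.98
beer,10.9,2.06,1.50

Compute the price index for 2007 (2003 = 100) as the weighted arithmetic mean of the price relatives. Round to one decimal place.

newspaper: 16.7 × (3.25/2.44) = 16.7 × 1.331967 = 22.2439
butter: 31.2 × (8.02/5.57) = 31.2 × 1.439856 = 44.9235
bread: 41.2 × (4.98/3.84) = 41.2 × 1.296875 = 53.4313
beer: 10.9 × (1.50/2.06) = 10.9 × 0.728155 = 7.9369
Index = Σ wᵢ·(p₁ᵢ/p₀ᵢ) = 22.2439 + 44.9235 + 53.4313 + 7.9369 = 128.5355

128.5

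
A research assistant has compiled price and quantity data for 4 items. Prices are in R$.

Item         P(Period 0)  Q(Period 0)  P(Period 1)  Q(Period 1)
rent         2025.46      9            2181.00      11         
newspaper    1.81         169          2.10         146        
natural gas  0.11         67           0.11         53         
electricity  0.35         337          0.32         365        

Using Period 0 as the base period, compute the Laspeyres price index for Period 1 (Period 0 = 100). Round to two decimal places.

107.71

Laspeyres price index uses base-period quantities as weights.
ΣP(Period 1)·Q(Period 0) = 2181.00×9 + 2.10×169 + 0.11×67 + 0.32×337 = 19629 + 354.9 + 7.37 + 107.84 = 20099.11
ΣP(Period 0)·Q(Period 0) = 2025.46×9 + 1.81×169 + 0.11×67 + 0.35×337 = 18229.14 + 305.89 + 7.37 + 117.95 = 18660.35
Index = 20099.11 / 18660.35 × 100 = 107.7103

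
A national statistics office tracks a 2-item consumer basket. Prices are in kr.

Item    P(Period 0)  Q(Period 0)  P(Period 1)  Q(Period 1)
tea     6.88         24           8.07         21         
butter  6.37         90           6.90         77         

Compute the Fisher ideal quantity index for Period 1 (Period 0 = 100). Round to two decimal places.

86.00

Laspeyres component (base-period weights):
ΣP(Period 0)Q(Period 1) = 6.88×21 + 6.37×77 = 144.48 + 490.49 = 634.97
ΣP(Period 0)Q(Period 0) = 6.88×24 + 6.37×90 = 165.12 + 573.3 = 738.42
L = 634.97 / 738.42 × 100 = 85.9904
Paasche component (current-period weights):
ΣP(Period 1)Q(Period 1) = 8.07×21 + 6.90×77 = 169.47 + 531.3 = 700.77
ΣP(Period 1)Q(Period 0) = 8.07×24 + 6.90×90 = 193.68 + 621 = 814.68
P = 700.77 / 814.68 × 100 = 86.0178
Fisher = √(L × P) = √(85.9904 × 86.0178) = 86.0041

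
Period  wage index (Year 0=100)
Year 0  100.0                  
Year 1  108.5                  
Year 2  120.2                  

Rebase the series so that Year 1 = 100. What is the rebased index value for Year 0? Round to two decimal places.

92.17

Rebased(Year 0) = 100.0 / 108.5 × 100 = 92.1659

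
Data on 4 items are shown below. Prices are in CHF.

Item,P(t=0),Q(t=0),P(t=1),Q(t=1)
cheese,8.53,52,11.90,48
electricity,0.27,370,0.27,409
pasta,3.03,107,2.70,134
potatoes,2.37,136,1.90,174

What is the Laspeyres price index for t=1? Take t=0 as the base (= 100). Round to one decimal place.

106.4

Laspeyres price index uses base-period quantities as weights.
ΣP(t=1)·Q(t=0) = 11.90×52 + 0.27×370 + 2.70×107 + 1.90×136 = 618.8 + 99.9 + 288.9 + 258.4 = 1266
ΣP(t=0)·Q(t=0) = 8.53×52 + 0.27×370 + 3.03×107 + 2.37×136 = 443.56 + 99.9 + 324.21 + 322.32 = 1189.99
Index = 1266 / 1189.99 × 100 = 106.3874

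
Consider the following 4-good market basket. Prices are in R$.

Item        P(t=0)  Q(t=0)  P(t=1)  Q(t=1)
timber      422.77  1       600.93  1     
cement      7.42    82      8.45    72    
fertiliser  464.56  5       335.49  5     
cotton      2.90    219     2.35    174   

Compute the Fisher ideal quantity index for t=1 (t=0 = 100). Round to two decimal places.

Laspeyres component (base-period weights):
ΣP(t=0)Q(t=1) = 422.77×1 + 7.42×72 + 464.56×5 + 2.90×174 = 422.77 + 534.24 + 2322.8 + 504.6 = 3784.41
ΣP(t=0)Q(t=0) = 422.77×1 + 7.42×82 + 464.56×5 + 2.90×219 = 422.77 + 608.44 + 2322.8 + 635.1 = 3989.11
L = 3784.41 / 3989.11 × 100 = 94.8685
Paasche component (current-period weights):
ΣP(t=1)Q(t=1) = 600.93×1 + 8.45×72 + 335.49×5 + 2.35×174 = 600.93 + 608.4 + 1677.45 + 408.9 = 3295.68
ΣP(t=1)Q(t=0) = 600.93×1 + 8.45×82 + 335.49×5 + 2.35×219 = 600.93 + 692.9 + 1677.45 + 514.65 = 3485.93
P = 3295.68 / 3485.93 × 100 = 94.5423
Fisher = √(L × P) = √(94.8685 × 94.5423) = 94.7053

94.71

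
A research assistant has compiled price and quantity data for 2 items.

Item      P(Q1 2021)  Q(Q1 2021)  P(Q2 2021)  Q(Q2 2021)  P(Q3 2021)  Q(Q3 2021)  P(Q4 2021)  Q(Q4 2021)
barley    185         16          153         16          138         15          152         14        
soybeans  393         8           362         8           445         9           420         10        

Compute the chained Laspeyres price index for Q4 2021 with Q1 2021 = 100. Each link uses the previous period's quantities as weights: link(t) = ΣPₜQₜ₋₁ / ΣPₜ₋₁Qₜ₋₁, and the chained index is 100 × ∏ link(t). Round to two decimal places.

Link Q1 2021→Q2 2021:
ΣP(Q2 2021)Q(Q1 2021) = 153×16 + 362×8 = 2448 + 2896 = 5344
ΣP(Q1 2021)Q(Q1 2021) = 185×16 + 393×8 = 2960 + 3144 = 6104
link = 5344/6104 = 0.875491
Link Q2 2021→Q3 2021:
ΣP(Q3 2021)Q(Q2 2021) = 138×16 + 445×8 = 2208 + 3560 = 5768
ΣP(Q2 2021)Q(Q2 2021) = 153×16 + 362×8 = 2448 + 2896 = 5344
link = 5768/5344 = 1.079341
Link Q3 2021→Q4 2021:
ΣP(Q4 2021)Q(Q3 2021) = 152×15 + 420×9 = 2280 + 3780 = 6060
ΣP(Q3 2021)Q(Q3 2021) = 138×15 + 445×9 = 2070 + 4005 = 6075
link = 6060/6075 = 0.997531
Chained index = 100 × 0.875491 × 1.079341 × 0.997531 = 94.2621

94.26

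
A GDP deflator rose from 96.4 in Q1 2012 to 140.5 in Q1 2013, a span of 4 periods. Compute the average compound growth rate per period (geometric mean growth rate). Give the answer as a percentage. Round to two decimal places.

9.88%

Growth factor = (140.5/96.4)^(1/4) = (1.457469)^(1/4) = 1.098752
Growth rate = 1.098752 − 1 = 0.098752 = 9.8752%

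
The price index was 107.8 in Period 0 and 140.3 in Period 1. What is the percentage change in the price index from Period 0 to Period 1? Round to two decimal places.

Change = (140.3 − 107.8) / 107.8 × 100
       = 32.5 / 107.8 × 100 = 30.1484%

30.15%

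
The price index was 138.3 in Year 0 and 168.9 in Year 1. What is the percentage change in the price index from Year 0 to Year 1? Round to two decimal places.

22.13%

Change = (168.9 − 138.3) / 138.3 × 100
       = 30.6 / 138.3 × 100 = 22.1258%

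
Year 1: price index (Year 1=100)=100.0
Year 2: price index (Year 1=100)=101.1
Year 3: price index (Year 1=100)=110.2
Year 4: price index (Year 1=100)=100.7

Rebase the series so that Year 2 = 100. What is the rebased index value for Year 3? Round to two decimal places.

109.00

Rebased(Year 3) = 110.2 / 101.1 × 100 = 109.0010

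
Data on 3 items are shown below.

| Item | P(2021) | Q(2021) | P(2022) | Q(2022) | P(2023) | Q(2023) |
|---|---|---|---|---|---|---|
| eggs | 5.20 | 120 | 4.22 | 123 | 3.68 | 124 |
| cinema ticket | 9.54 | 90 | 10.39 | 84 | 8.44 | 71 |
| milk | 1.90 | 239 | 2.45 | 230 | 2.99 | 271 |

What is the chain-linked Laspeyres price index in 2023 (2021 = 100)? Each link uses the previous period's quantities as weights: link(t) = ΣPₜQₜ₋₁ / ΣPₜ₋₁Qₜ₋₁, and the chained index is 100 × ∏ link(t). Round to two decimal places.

Link 2021→2022:
ΣP(2022)Q(2021) = 4.22×120 + 10.39×90 + 2.45×239 = 506.4 + 935.1 + 585.55 = 2027.05
ΣP(2021)Q(2021) = 5.20×120 + 9.54×90 + 1.90×239 = 624 + 858.6 + 454.1 = 1936.7
link = 2027.05/1936.7 = 1.046652
Link 2022→2023:
ΣP(2023)Q(2022) = 3.68×123 + 8.44×84 + 2.99×230 = 452.64 + 708.96 + 687.7 = 1849.3
ΣP(2022)Q(2022) = 4.22×123 + 10.39×84 + 2.45×230 = 519.06 + 872.76 + 563.5 = 1955.32
link = 1849.3/1955.32 = 0.945779
Chained index = 100 × 1.046652 × 0.945779 = 98.9901

98.99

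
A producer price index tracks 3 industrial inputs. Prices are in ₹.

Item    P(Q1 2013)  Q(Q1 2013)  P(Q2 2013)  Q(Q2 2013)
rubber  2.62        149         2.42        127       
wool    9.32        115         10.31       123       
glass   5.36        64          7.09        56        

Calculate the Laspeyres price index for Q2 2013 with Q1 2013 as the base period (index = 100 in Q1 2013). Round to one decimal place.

110.8

Laspeyres price index uses base-period quantities as weights.
ΣP(Q2 2013)·Q(Q1 2013) = 2.42×149 + 10.31×115 + 7.09×64 = 360.58 + 1185.65 + 453.76 = 1999.99
ΣP(Q1 2013)·Q(Q1 2013) = 2.62×149 + 9.32×115 + 5.36×64 = 390.38 + 1071.8 + 343.04 = 1805.22
Index = 1999.99 / 1805.22 × 100 = 110.7893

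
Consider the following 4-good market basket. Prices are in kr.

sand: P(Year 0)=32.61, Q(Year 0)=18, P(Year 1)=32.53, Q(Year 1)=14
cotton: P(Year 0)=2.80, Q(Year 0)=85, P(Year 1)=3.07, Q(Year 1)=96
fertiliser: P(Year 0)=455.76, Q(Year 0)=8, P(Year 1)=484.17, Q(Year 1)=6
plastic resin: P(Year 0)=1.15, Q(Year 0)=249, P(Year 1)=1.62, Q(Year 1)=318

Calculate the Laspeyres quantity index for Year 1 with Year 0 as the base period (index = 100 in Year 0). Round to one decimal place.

Laspeyres quantity index uses base-period prices as weights.
ΣP(Year 0)·Q(Year 1) = 32.61×14 + 2.80×96 + 455.76×6 + 1.15×318 = 456.54 + 268.8 + 2734.56 + 365.7 = 3825.6
ΣP(Year 0)·Q(Year 0) = 32.61×18 + 2.80×85 + 455.76×8 + 1.15×249 = 586.98 + 238 + 3646.08 + 286.35 = 4757.41
Index = 3825.6 / 4757.41 × 100 = 80.4135

80.4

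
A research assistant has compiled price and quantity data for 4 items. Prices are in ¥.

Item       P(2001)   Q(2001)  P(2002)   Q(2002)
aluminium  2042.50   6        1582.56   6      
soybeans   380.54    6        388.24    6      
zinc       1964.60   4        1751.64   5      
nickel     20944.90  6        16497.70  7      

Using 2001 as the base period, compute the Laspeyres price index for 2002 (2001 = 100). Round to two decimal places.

Laspeyres price index uses base-period quantities as weights.
ΣP(2002)·Q(2001) = 1582.56×6 + 388.24×6 + 1751.64×4 + 16497.70×6 = 9495.36 + 2329.44 + 7006.56 + 98986.2 = 117817.56
ΣP(2001)·Q(2001) = 2042.50×6 + 380.54×6 + 1964.60×4 + 20944.90×6 = 12255 + 2283.24 + 7858.4 + 125669.4 = 148066.04
Index = 117817.56 / 148066.04 × 100 = 79.5710

79.57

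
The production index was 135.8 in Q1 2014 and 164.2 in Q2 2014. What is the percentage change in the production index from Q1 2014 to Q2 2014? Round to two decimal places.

Change = (164.2 − 135.8) / 135.8 × 100
       = 28.4 / 135.8 × 100 = 20.9131%

20.91%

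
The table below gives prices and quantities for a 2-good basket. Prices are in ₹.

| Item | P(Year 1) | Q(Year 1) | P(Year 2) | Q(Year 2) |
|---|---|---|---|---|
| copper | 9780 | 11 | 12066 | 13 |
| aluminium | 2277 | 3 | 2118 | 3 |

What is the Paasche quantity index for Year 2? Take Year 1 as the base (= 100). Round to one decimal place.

Paasche quantity index uses current-period prices as weights.
ΣP(Year 2)·Q(Year 2) = 12066×13 + 2118×3 = 156858 + 6354 = 163212
ΣP(Year 2)·Q(Year 1) = 12066×11 + 2118×3 = 132726 + 6354 = 139080
Index = 163212 / 139080 × 100 = 117.3512

117.4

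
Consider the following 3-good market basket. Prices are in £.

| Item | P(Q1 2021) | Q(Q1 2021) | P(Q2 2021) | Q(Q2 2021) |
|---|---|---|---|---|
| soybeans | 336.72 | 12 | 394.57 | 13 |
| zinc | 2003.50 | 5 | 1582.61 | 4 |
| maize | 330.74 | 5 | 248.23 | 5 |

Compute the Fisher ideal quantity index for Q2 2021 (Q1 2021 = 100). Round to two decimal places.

90.41

Laspeyres component (base-period weights):
ΣP(Q1 2021)Q(Q2 2021) = 336.72×13 + 2003.50×4 + 330.74×5 = 4377.36 + 8014 + 1653.7 = 14045.06
ΣP(Q1 2021)Q(Q1 2021) = 336.72×12 + 2003.50×5 + 330.74×5 = 4040.64 + 10017.5 + 1653.7 = 15711.84
L = 14045.06 / 15711.84 × 100 = 89.3916
Paasche component (current-period weights):
ΣP(Q2 2021)Q(Q2 2021) = 394.57×13 + 1582.61×4 + 248.23×5 = 5129.41 + 6330.44 + 1241.15 = 12701
ΣP(Q2 2021)Q(Q1 2021) = 394.57×12 + 1582.61×5 + 248.23×5 = 4734.84 + 7913.05 + 1241.15 = 13889.04
P = 12701 / 13889.04 × 100 = 91.4462
Fisher = √(L × P) = √(89.3916 × 91.4462) = 90.4130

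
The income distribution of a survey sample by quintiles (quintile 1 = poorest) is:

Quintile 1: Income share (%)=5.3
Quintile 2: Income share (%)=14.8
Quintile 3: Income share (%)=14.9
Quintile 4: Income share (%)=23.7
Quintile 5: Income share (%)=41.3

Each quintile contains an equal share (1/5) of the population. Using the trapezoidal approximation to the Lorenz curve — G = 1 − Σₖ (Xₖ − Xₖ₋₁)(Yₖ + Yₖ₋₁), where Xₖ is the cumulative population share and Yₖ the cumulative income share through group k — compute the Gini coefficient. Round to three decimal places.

Cumulative income shares Yₖ: 0.0530, 0.2010, 0.3500, 0.5870, 1.0000
Σ (Xₖ−Xₖ₋₁)(Yₖ+Yₖ₋₁) = (1/5)(0.0530+0.0000) + (1/5)(0.2010+0.0530) + (1/5)(0.3500+0.2010) + (1/5)(0.5870+0.3500) + (1/5)(1.0000+0.5870)
  = 0.0106 + 0.0508 + 0.1102 + 0.1874 + 0.3174 = 0.6764
G = 1 − 0.6764 = 0.3236

0.324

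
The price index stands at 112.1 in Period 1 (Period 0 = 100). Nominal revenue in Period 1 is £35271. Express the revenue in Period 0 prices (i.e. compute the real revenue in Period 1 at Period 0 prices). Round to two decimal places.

Real = Nominal ÷ (Index/100) = 35271 ÷ (112.1/100)
     = 35271 ÷ 1.121 = 31463.8715

31463.87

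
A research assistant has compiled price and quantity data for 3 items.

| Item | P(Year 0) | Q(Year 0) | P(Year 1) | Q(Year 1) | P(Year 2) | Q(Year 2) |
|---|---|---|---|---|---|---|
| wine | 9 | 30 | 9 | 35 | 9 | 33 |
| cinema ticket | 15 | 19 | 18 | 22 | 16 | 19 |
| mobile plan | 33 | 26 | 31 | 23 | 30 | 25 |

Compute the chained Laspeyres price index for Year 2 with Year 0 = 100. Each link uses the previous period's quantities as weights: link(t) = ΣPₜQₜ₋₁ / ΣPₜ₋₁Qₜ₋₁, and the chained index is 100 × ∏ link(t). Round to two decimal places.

95.63

Link Year 0→Year 1:
ΣP(Year 1)Q(Year 0) = 9×30 + 18×19 + 31×26 = 270 + 342 + 806 = 1418
ΣP(Year 0)Q(Year 0) = 9×30 + 15×19 + 33×26 = 270 + 285 + 858 = 1413
link = 1418/1413 = 1.003539
Link Year 1→Year 2:
ΣP(Year 2)Q(Year 1) = 9×35 + 16×22 + 30×23 = 315 + 352 + 690 = 1357
ΣP(Year 1)Q(Year 1) = 9×35 + 18×22 + 31×23 = 315 + 396 + 713 = 1424
link = 1357/1424 = 0.952949
Chained index = 100 × 1.003539 × 0.952949 = 95.6322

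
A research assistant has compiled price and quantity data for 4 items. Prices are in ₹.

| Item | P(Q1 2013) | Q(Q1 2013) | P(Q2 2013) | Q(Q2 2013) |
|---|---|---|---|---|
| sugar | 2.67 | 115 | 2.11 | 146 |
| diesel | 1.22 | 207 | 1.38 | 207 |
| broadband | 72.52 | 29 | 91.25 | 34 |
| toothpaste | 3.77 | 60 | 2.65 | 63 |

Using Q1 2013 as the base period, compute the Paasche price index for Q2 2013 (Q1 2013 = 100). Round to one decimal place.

Paasche price index uses current-period quantities as weights.
ΣP(Q2 2013)·Q(Q2 2013) = 2.11×146 + 1.38×207 + 91.25×34 + 2.65×63 = 308.06 + 285.66 + 3102.5 + 166.95 = 3863.17
ΣP(Q1 2013)·Q(Q2 2013) = 2.67×146 + 1.22×207 + 72.52×34 + 3.77×63 = 389.82 + 252.54 + 2465.68 + 237.51 = 3345.55
Index = 3863.17 / 3345.55 × 100 = 115.4719

115.5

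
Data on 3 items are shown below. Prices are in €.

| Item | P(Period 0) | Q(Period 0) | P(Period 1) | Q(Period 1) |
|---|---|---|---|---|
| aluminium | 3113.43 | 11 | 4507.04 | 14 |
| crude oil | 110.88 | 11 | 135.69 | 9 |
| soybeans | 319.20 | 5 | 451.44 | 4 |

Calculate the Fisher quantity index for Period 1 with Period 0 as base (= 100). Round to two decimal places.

123.87

Laspeyres component (base-period weights):
ΣP(Period 0)Q(Period 1) = 3113.43×14 + 110.88×9 + 319.20×4 = 43588.02 + 997.92 + 1276.8 = 45862.74
ΣP(Period 0)Q(Period 0) = 3113.43×11 + 110.88×11 + 319.20×5 = 34247.73 + 1219.68 + 1596 = 37063.41
L = 45862.74 / 37063.41 × 100 = 123.7413
Paasche component (current-period weights):
ΣP(Period 1)Q(Period 1) = 4507.04×14 + 135.69×9 + 451.44×4 = 63098.56 + 1221.21 + 1805.76 = 66125.53
ΣP(Period 1)Q(Period 0) = 4507.04×11 + 135.69×11 + 451.44×5 = 49577.44 + 1492.59 + 2257.2 = 53327.23
P = 66125.53 / 53327.23 × 100 = 123.9996
Fisher = √(L × P) = √(123.7413 × 123.9996) = 123.8704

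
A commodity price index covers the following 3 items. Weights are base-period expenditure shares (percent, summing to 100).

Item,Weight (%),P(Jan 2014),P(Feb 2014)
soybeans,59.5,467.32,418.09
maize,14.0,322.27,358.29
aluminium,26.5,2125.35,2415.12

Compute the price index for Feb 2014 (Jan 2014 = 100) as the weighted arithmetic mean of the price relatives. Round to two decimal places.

98.91

soybeans: 59.5 × (418.09/467.32) = 59.5 × 0.894655 = 53.2320
maize: 14.0 × (358.29/322.27) = 14.0 × 1.111770 = 15.5648
aluminium: 26.5 × (2415.12/2125.35) = 26.5 × 1.136340 = 30.1130
Index = Σ wᵢ·(p₁ᵢ/p₀ᵢ) = 53.2320 + 15.5648 + 30.1130 = 98.9097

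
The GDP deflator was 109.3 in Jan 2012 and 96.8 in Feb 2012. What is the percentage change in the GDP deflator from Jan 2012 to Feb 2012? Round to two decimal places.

Change = (96.8 − 109.3) / 109.3 × 100
       = -12.5 / 109.3 × 100 = -11.4364%

-11.44%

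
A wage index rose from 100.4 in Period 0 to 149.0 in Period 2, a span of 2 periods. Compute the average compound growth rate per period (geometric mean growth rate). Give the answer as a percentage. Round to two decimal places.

Growth factor = (149.0/100.4)^(1/2) = (1.484064)^(1/2) = 1.218222
Growth rate = 1.218222 − 1 = 0.218222 = 21.8222%

21.82%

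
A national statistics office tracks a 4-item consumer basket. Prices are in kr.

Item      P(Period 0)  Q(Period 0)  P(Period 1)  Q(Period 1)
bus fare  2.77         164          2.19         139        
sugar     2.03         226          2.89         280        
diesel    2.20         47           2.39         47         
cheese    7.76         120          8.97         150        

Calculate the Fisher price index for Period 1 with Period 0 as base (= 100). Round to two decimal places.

Laspeyres component (base-period weights):
ΣP(Period 1)Q(Period 0) = 2.19×164 + 2.89×226 + 2.39×47 + 8.97×120 = 359.16 + 653.14 + 112.33 + 1076.4 = 2201.03
ΣP(Period 0)Q(Period 0) = 2.77×164 + 2.03×226 + 2.20×47 + 7.76×120 = 454.28 + 458.78 + 103.4 + 931.2 = 1947.66
L = 2201.03 / 1947.66 × 100 = 113.0089
Paasche component (current-period weights):
ΣP(Period 1)Q(Period 1) = 2.19×139 + 2.89×280 + 2.39×47 + 8.97×150 = 304.41 + 809.2 + 112.33 + 1345.5 = 2571.44
ΣP(Period 0)Q(Period 1) = 2.77×139 + 2.03×280 + 2.20×47 + 7.76×150 = 385.03 + 568.4 + 103.4 + 1164 = 2220.83
P = 2571.44 / 2220.83 × 100 = 115.7873
Fisher = √(L × P) = √(113.0089 × 115.7873) = 114.3897

114.39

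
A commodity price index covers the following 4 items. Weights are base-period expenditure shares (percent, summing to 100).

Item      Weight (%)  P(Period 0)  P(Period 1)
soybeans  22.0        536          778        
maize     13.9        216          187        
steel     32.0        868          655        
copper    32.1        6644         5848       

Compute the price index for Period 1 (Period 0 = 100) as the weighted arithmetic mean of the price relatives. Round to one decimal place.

soybeans: 22.0 × (778/536) = 22.0 × 1.451493 = 31.9328
maize: 13.9 × (187/216) = 13.9 × 0.865741 = 12.0338
steel: 32.0 × (655/868) = 32.0 × 0.754608 = 24.1475
copper: 32.1 × (5848/6644) = 32.1 × 0.880193 = 28.2542
Index = Σ wᵢ·(p₁ᵢ/p₀ᵢ) = 31.9328 + 12.0338 + 24.1475 + 28.2542 = 96.3683

96.4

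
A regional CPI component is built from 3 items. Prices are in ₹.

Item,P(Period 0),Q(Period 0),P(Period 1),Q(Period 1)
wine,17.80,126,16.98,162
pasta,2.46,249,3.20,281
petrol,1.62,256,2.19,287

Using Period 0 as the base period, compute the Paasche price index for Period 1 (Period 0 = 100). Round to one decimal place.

105.9

Paasche price index uses current-period quantities as weights.
ΣP(Period 1)·Q(Period 1) = 16.98×162 + 3.20×281 + 2.19×287 = 2750.76 + 899.2 + 628.53 = 4278.49
ΣP(Period 0)·Q(Period 1) = 17.80×162 + 2.46×281 + 1.62×287 = 2883.6 + 691.26 + 464.94 = 4039.8
Index = 4278.49 / 4039.8 × 100 = 105.9085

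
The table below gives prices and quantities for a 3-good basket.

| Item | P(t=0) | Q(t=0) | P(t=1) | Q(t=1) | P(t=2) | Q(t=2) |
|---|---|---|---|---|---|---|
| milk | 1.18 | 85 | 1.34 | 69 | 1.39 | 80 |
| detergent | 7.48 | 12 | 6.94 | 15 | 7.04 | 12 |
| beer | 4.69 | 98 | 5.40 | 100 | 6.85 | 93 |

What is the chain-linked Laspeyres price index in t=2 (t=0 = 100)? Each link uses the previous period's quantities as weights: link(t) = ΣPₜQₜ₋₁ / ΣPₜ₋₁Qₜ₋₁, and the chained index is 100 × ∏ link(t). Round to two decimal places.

134.57

Link t=0→t=1:
ΣP(t=1)Q(t=0) = 1.34×85 + 6.94×12 + 5.40×98 = 113.9 + 83.28 + 529.2 = 726.38
ΣP(t=0)Q(t=0) = 1.18×85 + 7.48×12 + 4.69×98 = 100.3 + 89.76 + 459.62 = 649.68
link = 726.38/649.68 = 1.118058
Link t=1→t=2:
ΣP(t=2)Q(t=1) = 1.39×69 + 7.04×15 + 6.85×100 = 95.91 + 105.6 + 685 = 886.51
ΣP(t=1)Q(t=1) = 1.34×69 + 6.94×15 + 5.40×100 = 92.46 + 104.1 + 540 = 736.56
link = 886.51/736.56 = 1.203582
Chained index = 100 × 1.118058 × 1.203582 = 134.5674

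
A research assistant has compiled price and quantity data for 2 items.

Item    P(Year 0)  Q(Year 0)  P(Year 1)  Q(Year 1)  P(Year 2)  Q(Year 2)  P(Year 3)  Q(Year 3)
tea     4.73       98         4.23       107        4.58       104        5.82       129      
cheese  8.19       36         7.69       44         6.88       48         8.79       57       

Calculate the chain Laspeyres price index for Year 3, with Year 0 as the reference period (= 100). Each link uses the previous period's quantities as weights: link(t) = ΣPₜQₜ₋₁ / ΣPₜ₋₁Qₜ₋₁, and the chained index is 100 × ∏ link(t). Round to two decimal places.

Link Year 0→Year 1:
ΣP(Year 1)Q(Year 0) = 4.23×98 + 7.69×36 = 414.54 + 276.84 = 691.38
ΣP(Year 0)Q(Year 0) = 4.73×98 + 8.19×36 = 463.54 + 294.84 = 758.38
link = 691.38/758.38 = 0.911654
Link Year 1→Year 2:
ΣP(Year 2)Q(Year 1) = 4.58×107 + 6.88×44 = 490.06 + 302.72 = 792.78
ΣP(Year 1)Q(Year 1) = 4.23×107 + 7.69×44 = 452.61 + 338.36 = 790.97
link = 792.78/790.97 = 1.002288
Link Year 2→Year 3:
ΣP(Year 3)Q(Year 2) = 5.82×104 + 8.79×48 = 605.28 + 421.92 = 1027.2
ΣP(Year 2)Q(Year 2) = 4.58×104 + 6.88×48 = 476.32 + 330.24 = 806.56
link = 1027.2/806.56 = 1.273557
Chained index = 100 × 0.911654 × 1.002288 × 1.273557 = 116.3700

116.37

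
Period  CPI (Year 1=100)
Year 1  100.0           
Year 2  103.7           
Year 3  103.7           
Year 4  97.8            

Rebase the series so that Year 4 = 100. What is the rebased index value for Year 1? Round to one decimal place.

102.2

Rebased(Year 1) = 100.0 / 97.8 × 100 = 102.2495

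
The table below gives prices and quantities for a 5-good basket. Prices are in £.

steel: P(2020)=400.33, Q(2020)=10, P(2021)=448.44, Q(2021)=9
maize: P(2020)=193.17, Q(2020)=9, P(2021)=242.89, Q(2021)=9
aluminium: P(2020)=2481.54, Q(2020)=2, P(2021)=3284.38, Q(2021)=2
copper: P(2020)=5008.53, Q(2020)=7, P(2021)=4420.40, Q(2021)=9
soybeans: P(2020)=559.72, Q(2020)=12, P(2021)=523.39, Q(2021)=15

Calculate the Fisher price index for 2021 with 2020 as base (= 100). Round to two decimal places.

95.45

Laspeyres component (base-period weights):
ΣP(2021)Q(2020) = 448.44×10 + 242.89×9 + 3284.38×2 + 4420.40×7 + 523.39×12 = 4484.4 + 2186.01 + 6568.76 + 30942.8 + 6280.68 = 50462.65
ΣP(2020)Q(2020) = 400.33×10 + 193.17×9 + 2481.54×2 + 5008.53×7 + 559.72×12 = 4003.3 + 1738.53 + 4963.08 + 35059.71 + 6716.64 = 52481.26
L = 50462.65 / 52481.26 × 100 = 96.1537
Paasche component (current-period weights):
ΣP(2021)Q(2021) = 448.44×9 + 242.89×9 + 3284.38×2 + 4420.40×9 + 523.39×15 = 4035.96 + 2186.01 + 6568.76 + 39783.6 + 7850.85 = 60425.18
ΣP(2020)Q(2021) = 400.33×9 + 193.17×9 + 2481.54×2 + 5008.53×9 + 559.72×15 = 3602.97 + 1738.53 + 4963.08 + 45076.77 + 8395.8 = 63777.15
P = 60425.18 / 63777.15 × 100 = 94.7442
Fisher = √(L × P) = √(96.1537 × 94.7442) = 95.4463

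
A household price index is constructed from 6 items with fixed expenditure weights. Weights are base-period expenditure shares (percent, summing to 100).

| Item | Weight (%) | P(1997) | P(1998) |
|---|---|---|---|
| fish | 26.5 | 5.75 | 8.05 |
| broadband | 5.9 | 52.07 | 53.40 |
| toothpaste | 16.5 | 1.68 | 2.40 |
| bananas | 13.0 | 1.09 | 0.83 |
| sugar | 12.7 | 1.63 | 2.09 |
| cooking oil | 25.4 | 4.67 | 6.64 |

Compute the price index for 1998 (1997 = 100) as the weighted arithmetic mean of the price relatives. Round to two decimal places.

fish: 26.5 × (8.05/5.75) = 26.5 × 1.400000 = 37.1000
broadband: 5.9 × (53.40/52.07) = 5.9 × 1.025543 = 6.0507
toothpaste: 16.5 × (2.40/1.68) = 16.5 × 1.428571 = 23.5714
bananas: 13.0 × (0.83/1.09) = 13.0 × 0.761468 = 9.8991
sugar: 12.7 × (2.09/1.63) = 12.7 × 1.282209 = 16.2840
cooking oil: 25.4 × (6.64/4.67) = 25.4 × 1.421842 = 36.1148
Index = Σ wᵢ·(p₁ᵢ/p₀ᵢ) = 37.1000 + 6.0507 + 23.5714 + 9.8991 + 16.2840 + 36.1148 = 129.0200

129.02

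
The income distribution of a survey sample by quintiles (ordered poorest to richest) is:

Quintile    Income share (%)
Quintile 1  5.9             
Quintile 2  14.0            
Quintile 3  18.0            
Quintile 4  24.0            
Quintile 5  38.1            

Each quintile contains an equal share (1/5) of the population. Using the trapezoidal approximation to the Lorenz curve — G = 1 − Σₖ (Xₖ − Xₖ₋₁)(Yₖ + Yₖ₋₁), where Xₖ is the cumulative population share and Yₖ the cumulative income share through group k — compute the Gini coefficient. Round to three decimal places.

0.298

Cumulative income shares Yₖ: 0.0590, 0.1990, 0.3790, 0.6190, 1.0000
Σ (Xₖ−Xₖ₋₁)(Yₖ+Yₖ₋₁) = (1/5)(0.0590+0.0000) + (1/5)(0.1990+0.0590) + (1/5)(0.3790+0.1990) + (1/5)(0.6190+0.3790) + (1/5)(1.0000+0.6190)
  = 0.0118 + 0.0516 + 0.1156 + 0.1996 + 0.3238 = 0.7024
G = 1 − 0.7024 = 0.2976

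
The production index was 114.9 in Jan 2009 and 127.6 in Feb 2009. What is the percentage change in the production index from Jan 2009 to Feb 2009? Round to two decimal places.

11.05%

Change = (127.6 − 114.9) / 114.9 × 100
       = 12.7 / 114.9 × 100 = 11.0531%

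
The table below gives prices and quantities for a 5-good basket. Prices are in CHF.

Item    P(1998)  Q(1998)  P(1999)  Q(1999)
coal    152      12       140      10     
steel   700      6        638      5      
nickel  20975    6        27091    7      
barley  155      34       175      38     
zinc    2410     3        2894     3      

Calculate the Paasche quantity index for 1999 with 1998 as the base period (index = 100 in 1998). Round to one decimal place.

114.7

Paasche quantity index uses current-period prices as weights.
ΣP(1999)·Q(1999) = 140×10 + 638×5 + 27091×7 + 175×38 + 2894×3 = 1400 + 3190 + 189637 + 6650 + 8682 = 209559
ΣP(1999)·Q(1998) = 140×12 + 638×6 + 27091×6 + 175×34 + 2894×3 = 1680 + 3828 + 162546 + 5950 + 8682 = 182686
Index = 209559 / 182686 × 100 = 114.7099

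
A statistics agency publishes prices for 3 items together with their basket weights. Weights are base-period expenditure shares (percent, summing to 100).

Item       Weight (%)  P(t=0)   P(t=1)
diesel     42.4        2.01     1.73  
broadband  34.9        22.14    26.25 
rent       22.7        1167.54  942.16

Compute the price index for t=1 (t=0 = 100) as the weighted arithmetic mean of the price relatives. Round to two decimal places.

diesel: 42.4 × (1.73/2.01) = 42.4 × 0.860697 = 36.4935
broadband: 34.9 × (26.25/22.14) = 34.9 × 1.185637 = 41.3787
rent: 22.7 × (942.16/1167.54) = 22.7 × 0.806962 = 18.3180
Index = Σ wᵢ·(p₁ᵢ/p₀ᵢ) = 36.4935 + 41.3787 + 18.3180 = 96.1903

96.19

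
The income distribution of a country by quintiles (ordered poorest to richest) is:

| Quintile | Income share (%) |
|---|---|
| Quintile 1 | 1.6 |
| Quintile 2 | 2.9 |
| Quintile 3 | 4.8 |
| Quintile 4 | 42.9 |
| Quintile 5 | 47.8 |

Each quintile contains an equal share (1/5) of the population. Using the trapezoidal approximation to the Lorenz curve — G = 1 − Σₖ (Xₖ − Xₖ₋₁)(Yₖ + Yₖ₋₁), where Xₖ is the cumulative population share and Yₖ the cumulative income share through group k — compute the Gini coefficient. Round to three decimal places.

Cumulative income shares Yₖ: 0.0160, 0.0450, 0.0930, 0.5220, 1.0000
Σ (Xₖ−Xₖ₋₁)(Yₖ+Yₖ₋₁) = (1/5)(0.0160+0.0000) + (1/5)(0.0450+0.0160) + (1/5)(0.0930+0.0450) + (1/5)(0.5220+0.0930) + (1/5)(1.0000+0.5220)
  = 0.0032 + 0.0122 + 0.0276 + 0.1230 + 0.3044 = 0.4704
G = 1 − 0.4704 = 0.5296

0.530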